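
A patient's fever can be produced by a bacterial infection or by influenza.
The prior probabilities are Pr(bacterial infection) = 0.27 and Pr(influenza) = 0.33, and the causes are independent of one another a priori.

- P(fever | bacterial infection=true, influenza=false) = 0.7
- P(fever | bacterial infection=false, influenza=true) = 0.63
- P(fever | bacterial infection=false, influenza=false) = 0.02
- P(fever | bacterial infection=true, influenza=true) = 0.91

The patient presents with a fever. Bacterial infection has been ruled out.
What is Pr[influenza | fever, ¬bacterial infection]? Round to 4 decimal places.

Pr[influenza | fever, ¬bacterial infection] ≈ 0.9394

Weight on influenza=true, given the evidence: 0.63×0.33 = 0.207900
The normalizing constant is 0.02×0.67 + 0.63×0.33 = 0.221300
Posterior = 0.207900 / 0.221300 ≈ 0.9394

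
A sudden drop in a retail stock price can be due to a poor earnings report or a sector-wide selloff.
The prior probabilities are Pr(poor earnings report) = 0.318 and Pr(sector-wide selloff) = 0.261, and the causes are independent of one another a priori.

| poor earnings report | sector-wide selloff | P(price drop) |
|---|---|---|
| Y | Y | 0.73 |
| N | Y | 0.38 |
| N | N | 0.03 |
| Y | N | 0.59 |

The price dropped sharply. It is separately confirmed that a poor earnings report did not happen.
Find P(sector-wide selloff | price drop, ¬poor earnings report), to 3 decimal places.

P(sector-wide selloff | price drop, ¬poor earnings report) ≈ 0.817

Sum P(price drop|·) weighted by the priors over both values of sector-wide selloff:
  P(price drop | ¬poor earnings report) = 0.03·0.739 + 0.38·0.261
        = 0.022170 + 0.099180 = 0.121350
The terms with sector-wide selloff present sum to 0.099180, so
  P(sector-wide selloff | price drop, ¬poor earnings report) = 0.099180 / 0.121350 ≈ 0.817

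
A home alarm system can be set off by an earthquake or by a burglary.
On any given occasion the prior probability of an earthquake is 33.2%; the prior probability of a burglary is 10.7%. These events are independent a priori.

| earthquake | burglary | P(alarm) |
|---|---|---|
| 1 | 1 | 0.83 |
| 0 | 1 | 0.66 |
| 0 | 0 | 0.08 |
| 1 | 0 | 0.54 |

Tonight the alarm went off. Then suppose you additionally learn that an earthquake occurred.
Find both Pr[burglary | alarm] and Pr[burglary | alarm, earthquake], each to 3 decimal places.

Numerator (weight on configurations with burglary): 0.047174 + 0.029485 = 0.076659
The normalizing constant is 0.08*0.668*0.893 + 0.66*0.668*0.107 + 0.54*0.332*0.893 + 0.83*0.332*0.107 = 0.284478
Posterior = 0.076659 / 0.284478 ≈ 0.269

Now condition on the additional information:
P(alarm | earthquake) = 0.54×0.893 + 0.83×0.107 = 0.482220 + 0.088810 = 0.571030
Of this, 0.088810 comes from 0.83×0.107 (the burglary=true cases).
Hence the posterior is 0.088810/0.571030 ≈ 0.156.

Pr[burglary | alarm] ≈ 0.269; Pr[burglary | alarm, earthquake] ≈ 0.156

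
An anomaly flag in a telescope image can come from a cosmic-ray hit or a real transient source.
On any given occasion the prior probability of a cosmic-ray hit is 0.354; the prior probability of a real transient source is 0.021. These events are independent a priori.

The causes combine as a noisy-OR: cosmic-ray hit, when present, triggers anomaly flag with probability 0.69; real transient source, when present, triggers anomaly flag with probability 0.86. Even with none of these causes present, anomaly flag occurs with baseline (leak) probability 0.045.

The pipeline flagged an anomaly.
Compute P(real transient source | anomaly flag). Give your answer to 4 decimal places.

Under noisy-OR, P(anomaly flag | causes) = 1 − (1−0.045)·∏(1−qᵢ) over the active causes.
Weight on real transient source=true, given the evidence: 0.011752 + 0.007126 = 0.018878
Normalizer over all consistent configurations: 0.045×0.646×0.979 + 0.8663×0.646×0.021 + 0.70395×0.354×0.979 + 0.958553×0.354×0.021 = 0.291303
P(real transient source | anomaly flag) = 0.018878/0.291303 ≈ 0.0648

P(real transient source | anomaly flag) ≈ 0.0648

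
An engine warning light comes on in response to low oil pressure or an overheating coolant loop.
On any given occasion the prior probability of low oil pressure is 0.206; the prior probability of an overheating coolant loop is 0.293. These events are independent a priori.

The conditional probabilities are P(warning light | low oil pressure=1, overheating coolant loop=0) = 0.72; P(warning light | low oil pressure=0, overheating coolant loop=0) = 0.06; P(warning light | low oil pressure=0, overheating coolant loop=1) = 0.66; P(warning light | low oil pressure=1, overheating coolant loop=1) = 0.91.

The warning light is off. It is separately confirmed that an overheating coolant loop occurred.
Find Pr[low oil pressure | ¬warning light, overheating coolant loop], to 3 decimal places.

For the numerator, keep only low oil pressure=true terms: 0.09×0.206 = 0.018540
Denominator P(¬warning light | overheating coolant loop): 0.34×0.794 + 0.09×0.206 = 0.288500
P(low oil pressure | ¬warning light, overheating coolant loop) = 0.018540/0.288500 ≈ 0.064

Pr[low oil pressure | ¬warning light, overheating coolant loop] ≈ 0.064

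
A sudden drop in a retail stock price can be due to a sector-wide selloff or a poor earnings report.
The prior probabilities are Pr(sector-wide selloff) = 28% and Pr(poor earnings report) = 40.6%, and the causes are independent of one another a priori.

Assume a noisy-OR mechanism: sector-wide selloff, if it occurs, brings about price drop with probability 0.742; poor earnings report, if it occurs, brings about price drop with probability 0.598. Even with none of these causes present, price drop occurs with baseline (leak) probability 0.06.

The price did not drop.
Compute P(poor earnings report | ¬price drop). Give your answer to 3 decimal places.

Under noisy-OR, P(price drop | causes) = 1 − (1−0.06)·∏(1−qᵢ) over the active causes.
Weight on poor earnings report=true, given the evidence: 0.110462 + 0.011083 = 0.121545
Denominator P(¬price drop): 0.94*0.72*0.594 + 0.37788*0.72*0.406 + 0.24252*0.28*0.594 + 0.097493*0.28*0.406 = 0.563900
P(poor earnings report | ¬price drop) = 0.121545/0.563900 ≈ 0.216

P(poor earnings report | ¬price drop) ≈ 0.216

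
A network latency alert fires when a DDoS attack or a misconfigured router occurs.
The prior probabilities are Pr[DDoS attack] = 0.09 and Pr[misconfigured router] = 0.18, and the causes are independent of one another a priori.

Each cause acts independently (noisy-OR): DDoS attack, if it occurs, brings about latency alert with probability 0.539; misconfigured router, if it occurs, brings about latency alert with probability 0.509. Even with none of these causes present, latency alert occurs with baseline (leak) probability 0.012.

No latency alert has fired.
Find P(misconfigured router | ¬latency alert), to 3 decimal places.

Under noisy-OR, P(latency alert | causes) = 1 − (1−0.012)·∏(1−qᵢ) over the active causes.
P(¬latency alert) = 0.988×0.91×0.82 + 0.485108×0.91×0.18 + 0.455468×0.09×0.82 + 0.223635×0.09×0.18 = 0.737246 + 0.079461 + 0.033614 + 0.003623 = 0.853944
The misconfigured router-present share is 0.079461 + 0.003623 = 0.083084.
P(misconfigured router | ¬latency alert) = 0.083084 / 0.853944 ≈ 0.097

P(misconfigured router | ¬latency alert) ≈ 0.097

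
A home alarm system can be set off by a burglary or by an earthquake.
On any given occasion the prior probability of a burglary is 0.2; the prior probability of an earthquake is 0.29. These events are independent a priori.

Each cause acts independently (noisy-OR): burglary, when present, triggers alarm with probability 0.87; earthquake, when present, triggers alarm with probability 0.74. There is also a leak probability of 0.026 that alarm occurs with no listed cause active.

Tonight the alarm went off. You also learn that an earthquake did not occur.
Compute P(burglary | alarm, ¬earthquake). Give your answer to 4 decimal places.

Under noisy-OR, P(alarm | causes) = 1 − (1−0.026)·∏(1−qᵢ) over the active causes.
Weight on burglary=true, given the evidence: 0.87338·0.2 = 0.174676
Normalizer over all consistent configurations: 0.026·0.8 + 0.87338·0.2 = 0.195476
P(burglary | alarm, ¬earthquake) = 0.174676/0.195476 ≈ 0.8936

P(burglary | alarm, ¬earthquake) ≈ 0.8936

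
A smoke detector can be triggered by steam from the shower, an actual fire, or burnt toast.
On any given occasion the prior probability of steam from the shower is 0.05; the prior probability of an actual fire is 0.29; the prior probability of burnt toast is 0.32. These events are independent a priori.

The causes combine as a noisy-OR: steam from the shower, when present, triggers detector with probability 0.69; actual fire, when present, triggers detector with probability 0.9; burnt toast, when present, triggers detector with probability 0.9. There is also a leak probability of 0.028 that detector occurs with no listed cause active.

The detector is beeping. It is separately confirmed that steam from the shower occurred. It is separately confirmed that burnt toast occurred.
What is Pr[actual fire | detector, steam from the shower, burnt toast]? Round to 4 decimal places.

Under noisy-OR, P(detector | causes) = 1 − (1−0.028)·∏(1−qᵢ) over the active causes.
For the numerator, keep only actual fire=true terms: 0.996987*0.29 = 0.289126
Normalizer over all consistent configurations: 0.969868*0.71 + 0.996987*0.29 = 0.977732
P(actual fire | detector, steam from the shower, burnt toast) = 0.289126/0.977732 ≈ 0.2957

Pr[actual fire | detector, steam from the shower, burnt toast] ≈ 0.2957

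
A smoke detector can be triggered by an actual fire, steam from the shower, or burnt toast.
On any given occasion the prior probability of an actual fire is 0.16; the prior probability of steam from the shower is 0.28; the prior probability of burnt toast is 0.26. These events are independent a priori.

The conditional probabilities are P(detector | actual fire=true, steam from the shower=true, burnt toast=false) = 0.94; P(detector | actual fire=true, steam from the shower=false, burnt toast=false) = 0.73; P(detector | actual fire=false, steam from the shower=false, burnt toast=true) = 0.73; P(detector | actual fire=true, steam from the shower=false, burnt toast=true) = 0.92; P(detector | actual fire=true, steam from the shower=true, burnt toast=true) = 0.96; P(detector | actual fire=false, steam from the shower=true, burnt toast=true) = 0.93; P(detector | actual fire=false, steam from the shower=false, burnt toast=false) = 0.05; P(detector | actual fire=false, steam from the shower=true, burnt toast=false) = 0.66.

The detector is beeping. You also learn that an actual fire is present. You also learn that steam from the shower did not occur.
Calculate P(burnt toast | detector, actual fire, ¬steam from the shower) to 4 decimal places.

P(burnt toast | detector, actual fire, ¬steam from the shower) ≈ 0.3069

P(detector | actual fire, ¬steam from the shower) = 0.73·0.74 + 0.92·0.26 = 0.540200 + 0.239200 = 0.779400
Of this, 0.239200 comes from 0.92·0.26 (the burnt toast=true cases).
P(burnt toast | detector, actual fire, ¬steam from the shower) = 0.239200 / 0.779400 ≈ 0.3069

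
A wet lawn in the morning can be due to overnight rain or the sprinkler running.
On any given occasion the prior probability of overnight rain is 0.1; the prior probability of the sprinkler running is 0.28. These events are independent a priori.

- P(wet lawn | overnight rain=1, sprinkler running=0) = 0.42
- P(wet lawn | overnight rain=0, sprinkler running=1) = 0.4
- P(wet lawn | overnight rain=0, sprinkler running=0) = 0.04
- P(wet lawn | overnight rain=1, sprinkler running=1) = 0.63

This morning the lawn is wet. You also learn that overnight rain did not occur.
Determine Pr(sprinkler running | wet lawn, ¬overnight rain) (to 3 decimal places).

Numerator (weight on configurations with sprinkler running): 0.4*0.28 = 0.112000
Denominator P(wet lawn | ¬overnight rain): 0.04*0.72 + 0.4*0.28 = 0.140800
Posterior = 0.112000 / 0.140800 ≈ 0.795

Pr(sprinkler running | wet lawn, ¬overnight rain) ≈ 0.795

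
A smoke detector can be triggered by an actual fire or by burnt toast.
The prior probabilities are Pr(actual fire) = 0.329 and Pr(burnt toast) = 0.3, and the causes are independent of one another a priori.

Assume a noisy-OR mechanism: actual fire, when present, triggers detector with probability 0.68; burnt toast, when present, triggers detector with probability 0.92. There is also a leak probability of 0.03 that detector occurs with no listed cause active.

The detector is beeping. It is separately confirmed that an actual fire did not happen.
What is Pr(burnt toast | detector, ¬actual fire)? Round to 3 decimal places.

Under noisy-OR, P(detector | causes) = 1 − (1−0.03)·∏(1−qᵢ) over the active causes.
Enumerate both values of burnt toast and weight by the priors:
  P(detector | ¬actual fire) = 0.03×0.7 + 0.9224×0.3
        = 0.021000 + 0.276720 = 0.297720
Configurations with burnt toast contribute 0.276720, so
  P(burnt toast | detector, ¬actual fire) = 0.276720 / 0.297720 ≈ 0.929

Pr(burnt toast | detector, ¬actual fire) ≈ 0.929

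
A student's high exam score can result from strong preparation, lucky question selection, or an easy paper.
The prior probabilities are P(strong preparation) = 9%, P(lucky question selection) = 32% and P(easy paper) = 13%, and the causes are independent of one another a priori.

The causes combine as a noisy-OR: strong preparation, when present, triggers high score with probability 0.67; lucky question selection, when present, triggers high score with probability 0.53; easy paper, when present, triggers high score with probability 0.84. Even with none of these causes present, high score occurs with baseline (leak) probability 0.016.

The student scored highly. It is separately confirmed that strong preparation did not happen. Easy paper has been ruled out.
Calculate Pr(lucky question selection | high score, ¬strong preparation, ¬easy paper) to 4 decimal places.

Pr(lucky question selection | high score, ¬strong preparation, ¬easy paper) ≈ 0.9405

Under noisy-OR, P(high score | causes) = 1 − (1−0.016)·∏(1−qᵢ) over the active causes.
For the numerator, keep only lucky question selection=true terms: 0.53752×0.32 = 0.172006
The normalizing constant is 0.016×0.68 + 0.53752×0.32 = 0.182886
P(lucky question selection | high score, ¬strong preparation, ¬easy paper) = 0.172006/0.182886 ≈ 0.9405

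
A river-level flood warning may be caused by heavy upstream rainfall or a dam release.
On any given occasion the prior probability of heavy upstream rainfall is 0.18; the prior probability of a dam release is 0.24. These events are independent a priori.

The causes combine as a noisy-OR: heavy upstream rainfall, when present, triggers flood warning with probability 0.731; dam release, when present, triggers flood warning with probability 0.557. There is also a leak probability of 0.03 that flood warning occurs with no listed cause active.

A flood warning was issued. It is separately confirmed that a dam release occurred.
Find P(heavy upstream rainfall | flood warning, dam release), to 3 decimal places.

Under noisy-OR, P(flood warning | causes) = 1 − (1−0.03)·∏(1−qᵢ) over the active causes.
Sum P(flood warning|·) weighted by the priors over both values of heavy upstream rainfall:
  P(flood warning | dam release) = 0.57029·0.82 + 0.884408·0.18
        = 0.467638 + 0.159193 = 0.626831
The terms with heavy upstream rainfall present sum to 0.159193, so
  P(heavy upstream rainfall | flood warning, dam release) = 0.159193 / 0.626831 ≈ 0.254

P(heavy upstream rainfall | flood warning, dam release) ≈ 0.254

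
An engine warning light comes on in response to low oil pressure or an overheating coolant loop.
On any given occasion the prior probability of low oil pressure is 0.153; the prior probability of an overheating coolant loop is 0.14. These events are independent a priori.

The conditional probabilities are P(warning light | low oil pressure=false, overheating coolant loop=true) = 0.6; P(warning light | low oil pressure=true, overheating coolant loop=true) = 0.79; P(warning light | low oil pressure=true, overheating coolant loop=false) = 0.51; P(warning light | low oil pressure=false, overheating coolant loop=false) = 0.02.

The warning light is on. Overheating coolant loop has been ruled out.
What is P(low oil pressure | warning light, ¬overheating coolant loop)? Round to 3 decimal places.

P(low oil pressure | warning light, ¬overheating coolant loop) ≈ 0.822

P(warning light | ¬overheating coolant loop) = 0.02×0.847 + 0.51×0.153 = 0.016940 + 0.078030 = 0.094970
The low oil pressure-present share is 0.51×0.153 = 0.078030.
P(low oil pressure | warning light, ¬overheating coolant loop) = 0.078030 / 0.094970 ≈ 0.822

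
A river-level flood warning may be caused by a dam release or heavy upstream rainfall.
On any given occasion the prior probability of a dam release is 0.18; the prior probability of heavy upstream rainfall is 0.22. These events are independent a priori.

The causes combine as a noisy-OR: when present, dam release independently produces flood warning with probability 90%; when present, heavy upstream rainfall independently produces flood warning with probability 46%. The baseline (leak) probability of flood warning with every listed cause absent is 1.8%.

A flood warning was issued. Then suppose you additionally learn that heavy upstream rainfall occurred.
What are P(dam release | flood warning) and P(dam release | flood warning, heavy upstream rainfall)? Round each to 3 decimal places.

P(dam release | flood warning) ≈ 0.630; P(dam release | flood warning, heavy upstream rainfall) ≈ 0.307

Under noisy-OR, P(flood warning | causes) = 1 − (1−0.018)·∏(1−qᵢ) over the active causes.
Numerator (weight on configurations with dam release): 0.126613 + 0.037500 = 0.164113
Normalizer over all consistent configurations: 0.018×0.82×0.78 + 0.46972×0.82×0.22 + 0.9018×0.18×0.78 + 0.946972×0.18×0.22 = 0.260363
Posterior = 0.164113 / 0.260363 ≈ 0.630

Now condition on the additional information:
Numerator (weight on configurations with dam release): 0.946972*0.18 = 0.170455
Normalizer over all consistent configurations: 0.46972*0.82 + 0.946972*0.18 = 0.555625
Posterior = 0.170455 / 0.555625 ≈ 0.307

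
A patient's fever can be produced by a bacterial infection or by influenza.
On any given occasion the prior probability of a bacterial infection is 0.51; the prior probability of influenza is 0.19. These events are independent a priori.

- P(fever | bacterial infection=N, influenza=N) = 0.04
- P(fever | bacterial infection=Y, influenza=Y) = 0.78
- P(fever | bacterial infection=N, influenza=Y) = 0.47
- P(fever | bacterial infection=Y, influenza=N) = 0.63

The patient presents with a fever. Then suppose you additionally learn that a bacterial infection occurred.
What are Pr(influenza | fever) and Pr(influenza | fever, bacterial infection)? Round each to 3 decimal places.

For the numerator, keep only influenza=true terms: 0.043757 + 0.075582 = 0.119339
Denominator P(fever): 0.04·0.49·0.81 + 0.47·0.49·0.19 + 0.63·0.51·0.81 + 0.78·0.51·0.19 = 0.395468
Posterior = 0.119339 / 0.395468 ≈ 0.302

Now also conditioning on bacterial infection=true:
P(fever | bacterial infection) = 0.63×0.81 + 0.78×0.19 = 0.510300 + 0.148200 = 0.658500
The influenza-present share is 0.78×0.19 = 0.148200.
Hence the posterior is 0.148200/0.658500 ≈ 0.225.

Pr(influenza | fever) ≈ 0.302; Pr(influenza | fever, bacterial infection) ≈ 0.225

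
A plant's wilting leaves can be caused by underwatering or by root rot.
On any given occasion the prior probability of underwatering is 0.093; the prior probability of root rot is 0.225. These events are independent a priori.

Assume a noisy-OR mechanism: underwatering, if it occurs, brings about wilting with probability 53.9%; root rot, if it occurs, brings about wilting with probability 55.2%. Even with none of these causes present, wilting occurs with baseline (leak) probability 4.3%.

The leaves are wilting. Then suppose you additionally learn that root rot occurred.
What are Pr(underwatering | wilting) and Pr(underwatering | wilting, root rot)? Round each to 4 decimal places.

Under noisy-OR, P(wilting | causes) = 1 − (1−0.043)·∏(1−qᵢ) over the active causes.
By total probability over the 4 (underwatering, root rot) configurations:
  P(wilting) = 0.043×0.907×0.775 + 0.571264×0.907×0.225 + 0.558823×0.093×0.775 + 0.802353×0.093×0.225
        = 0.030226 + 0.116581 + 0.040277 + 0.016789 = 0.203873
Configurations with underwatering contribute 0.057066, so
  P(underwatering | wilting) = 0.057066 / 0.203873 ≈ 0.2799

Now also conditioning on root rot=true:
P(wilting | root rot) = 0.571264·0.907 + 0.802353·0.093 = 0.518136 + 0.074619 = 0.592755
The underwatering-present share is 0.802353·0.093 = 0.074619.
P(underwatering | wilting, root rot) = 0.074619 / 0.592755 ≈ 0.1259

Pr(underwatering | wilting) ≈ 0.2799; Pr(underwatering | wilting, root rot) ≈ 0.1259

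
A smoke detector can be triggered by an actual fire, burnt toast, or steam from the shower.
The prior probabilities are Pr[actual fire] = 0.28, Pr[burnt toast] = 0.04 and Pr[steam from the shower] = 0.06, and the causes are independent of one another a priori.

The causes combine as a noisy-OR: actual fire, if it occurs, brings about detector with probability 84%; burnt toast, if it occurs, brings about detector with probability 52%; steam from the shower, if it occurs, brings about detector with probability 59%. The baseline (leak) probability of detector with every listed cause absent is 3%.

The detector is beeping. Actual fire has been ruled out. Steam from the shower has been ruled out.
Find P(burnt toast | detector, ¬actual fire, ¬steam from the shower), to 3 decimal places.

Under noisy-OR, P(detector | causes) = 1 − (1−0.03)·∏(1−qᵢ) over the active causes.
Sum P(detector|·) weighted by the priors over both values of burnt toast:
  P(detector | ¬actual fire, ¬steam from the shower) = 0.03·0.96 + 0.5344·0.04
        = 0.028800 + 0.021376 = 0.050176
Keeping only the burnt toast-present terms gives 0.021376, so
  P(burnt toast | detector, ¬actual fire, ¬steam from the shower) = 0.021376 / 0.050176 ≈ 0.426

P(burnt toast | detector, ¬actual fire, ¬steam from the shower) ≈ 0.426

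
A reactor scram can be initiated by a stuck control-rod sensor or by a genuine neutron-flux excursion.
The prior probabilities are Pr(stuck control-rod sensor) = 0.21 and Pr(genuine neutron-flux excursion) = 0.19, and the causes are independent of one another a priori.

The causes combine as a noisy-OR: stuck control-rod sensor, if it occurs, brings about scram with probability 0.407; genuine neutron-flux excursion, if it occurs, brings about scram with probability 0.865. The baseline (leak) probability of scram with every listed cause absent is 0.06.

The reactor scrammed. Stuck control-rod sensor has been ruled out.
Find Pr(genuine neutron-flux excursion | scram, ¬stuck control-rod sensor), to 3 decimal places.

Pr(genuine neutron-flux excursion | scram, ¬stuck control-rod sensor) ≈ 0.773

Under noisy-OR, P(scram | causes) = 1 − (1−0.06)·∏(1−qᵢ) over the active causes.
By total probability over both values of genuine neutron-flux excursion:
  P(scram | ¬stuck control-rod sensor) = 0.06*0.81 + 0.8731*0.19
        = 0.048600 + 0.165889 = 0.214489
Keeping only the genuine neutron-flux excursion-present terms gives 0.165889, so
  P(genuine neutron-flux excursion | scram, ¬stuck control-rod sensor) = 0.165889 / 0.214489 ≈ 0.773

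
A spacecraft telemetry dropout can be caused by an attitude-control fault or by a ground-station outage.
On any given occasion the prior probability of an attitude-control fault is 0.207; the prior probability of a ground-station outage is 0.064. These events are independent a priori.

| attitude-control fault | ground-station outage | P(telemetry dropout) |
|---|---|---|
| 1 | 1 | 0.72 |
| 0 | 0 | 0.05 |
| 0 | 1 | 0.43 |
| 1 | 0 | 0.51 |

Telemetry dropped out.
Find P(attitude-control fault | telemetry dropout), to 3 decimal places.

P(telemetry dropout) = 0.05*0.793*0.936 + 0.43*0.793*0.064 + 0.51*0.207*0.936 + 0.72*0.207*0.064 = 0.037112 + 0.021823 + 0.098814 + 0.009539 = 0.167288
The attitude-control fault-present share is 0.098814 + 0.009539 = 0.108353.
P(attitude-control fault | telemetry dropout) = 0.108353 / 0.167288 ≈ 0.648

P(attitude-control fault | telemetry dropout) ≈ 0.648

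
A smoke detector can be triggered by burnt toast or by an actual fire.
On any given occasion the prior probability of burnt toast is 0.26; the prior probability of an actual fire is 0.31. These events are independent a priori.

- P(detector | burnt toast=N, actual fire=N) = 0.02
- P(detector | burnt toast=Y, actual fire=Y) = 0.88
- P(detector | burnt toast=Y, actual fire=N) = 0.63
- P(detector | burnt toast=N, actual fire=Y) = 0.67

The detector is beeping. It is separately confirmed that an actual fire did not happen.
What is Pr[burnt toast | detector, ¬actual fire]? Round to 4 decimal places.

By total probability over both values of burnt toast:
  P(detector | ¬actual fire) = 0.02·0.74 + 0.63·0.26
        = 0.014800 + 0.163800 = 0.178600
The terms with burnt toast present sum to 0.163800, so
  P(burnt toast | detector, ¬actual fire) = 0.163800 / 0.178600 ≈ 0.9171

Pr[burnt toast | detector, ¬actual fire] ≈ 0.9171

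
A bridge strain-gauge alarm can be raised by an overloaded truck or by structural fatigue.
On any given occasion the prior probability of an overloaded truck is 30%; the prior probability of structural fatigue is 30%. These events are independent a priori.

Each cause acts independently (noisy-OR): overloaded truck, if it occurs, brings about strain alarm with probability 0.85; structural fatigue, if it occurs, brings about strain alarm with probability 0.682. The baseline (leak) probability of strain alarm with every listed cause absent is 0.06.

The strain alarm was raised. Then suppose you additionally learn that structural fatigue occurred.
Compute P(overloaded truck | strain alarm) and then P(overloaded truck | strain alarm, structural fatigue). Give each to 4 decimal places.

Under noisy-OR, P(strain alarm | causes) = 1 − (1−0.06)·∏(1−qᵢ) over the active causes.
P(strain alarm) = 0.06·0.7·0.7 + 0.70108·0.7·0.3 + 0.859·0.3·0.7 + 0.955162·0.3·0.3 = 0.029400 + 0.147227 + 0.180390 + 0.085965 = 0.442982
Of this, 0.266355 comes from 0.180390 + 0.085965 (the overloaded truck=true cases).
So P(overloaded truck | strain alarm) = 0.266355/0.442982 ≈ 0.6013.

With the extra evidence:
P(strain alarm | structural fatigue) = 0.70108*0.7 + 0.955162*0.3 = 0.490756 + 0.286549 = 0.777305
Restricting to configurations with overloaded truck present: 0.955162*0.3 = 0.286549.
Hence the posterior is 0.286549/0.777305 ≈ 0.3686.

P(overloaded truck | strain alarm) ≈ 0.6013; P(overloaded truck | strain alarm, structural fatigue) ≈ 0.3686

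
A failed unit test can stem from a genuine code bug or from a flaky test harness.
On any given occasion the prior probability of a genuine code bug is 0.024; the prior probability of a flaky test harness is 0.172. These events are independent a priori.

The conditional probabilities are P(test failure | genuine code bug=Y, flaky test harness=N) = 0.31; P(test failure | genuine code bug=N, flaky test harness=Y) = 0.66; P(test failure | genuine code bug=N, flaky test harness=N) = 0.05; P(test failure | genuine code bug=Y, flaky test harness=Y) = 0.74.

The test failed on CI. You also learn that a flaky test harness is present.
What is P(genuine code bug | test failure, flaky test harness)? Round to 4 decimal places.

P(test failure | flaky test harness) = 0.66·0.976 + 0.74·0.024 = 0.644160 + 0.017760 = 0.661920
The genuine code bug-present share is 0.74·0.024 = 0.017760.
So P(genuine code bug | test failure, flaky test harness) = 0.017760/0.661920 ≈ 0.0268.

P(genuine code bug | test failure, flaky test harness) ≈ 0.0268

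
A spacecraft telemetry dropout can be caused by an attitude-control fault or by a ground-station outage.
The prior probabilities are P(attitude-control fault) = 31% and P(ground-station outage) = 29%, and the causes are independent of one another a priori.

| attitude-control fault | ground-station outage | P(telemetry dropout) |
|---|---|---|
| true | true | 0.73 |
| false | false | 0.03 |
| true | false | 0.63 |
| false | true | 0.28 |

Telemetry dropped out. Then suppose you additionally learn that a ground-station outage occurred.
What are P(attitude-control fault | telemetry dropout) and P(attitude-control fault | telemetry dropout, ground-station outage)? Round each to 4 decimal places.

P(attitude-control fault | telemetry dropout) ≈ 0.7428; P(attitude-control fault | telemetry dropout, ground-station outage) ≈ 0.5395

By total probability over the 4 (attitude-control fault, ground-station outage) configurations:
  P(telemetry dropout) = 0.03×0.69×0.71 + 0.28×0.69×0.29 + 0.63×0.31×0.71 + 0.73×0.31×0.29
        = 0.014697 + 0.056028 + 0.138663 + 0.065627 = 0.275015
Keeping only the attitude-control fault-present terms gives 0.204290, so
  P(attitude-control fault | telemetry dropout) = 0.204290 / 0.275015 ≈ 0.7428

Now also conditioning on ground-station outage=true:
Sum P(telemetry dropout|·) weighted by the priors over both values of attitude-control fault:
  P(telemetry dropout | ground-station outage) = 0.28*0.69 + 0.73*0.31
        = 0.193200 + 0.226300 = 0.419500
Configurations with attitude-control fault contribute 0.226300, so
  P(attitude-control fault | telemetry dropout, ground-station outage) = 0.226300 / 0.419500 ≈ 0.5395
— ground-station outage explains away the evidence for attitude-control fault.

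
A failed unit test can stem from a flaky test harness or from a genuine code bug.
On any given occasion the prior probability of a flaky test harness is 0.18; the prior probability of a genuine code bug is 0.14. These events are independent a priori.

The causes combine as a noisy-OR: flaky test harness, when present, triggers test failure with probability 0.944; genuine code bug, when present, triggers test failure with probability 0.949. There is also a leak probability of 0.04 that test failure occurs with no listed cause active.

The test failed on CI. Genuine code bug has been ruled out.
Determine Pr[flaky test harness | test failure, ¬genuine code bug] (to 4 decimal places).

Pr[flaky test harness | test failure, ¬genuine code bug] ≈ 0.8385

Under noisy-OR, P(test failure | causes) = 1 − (1−0.04)·∏(1−qᵢ) over the active causes.
Sum P(test failure|·) weighted by the priors over both values of flaky test harness:
  P(test failure | ¬genuine code bug) = 0.04*0.82 + 0.94624*0.18
        = 0.032800 + 0.170323 = 0.203123
Keeping only the flaky test harness-present terms gives 0.170323, so
  P(flaky test harness | test failure, ¬genuine code bug) = 0.170323 / 0.203123 ≈ 0.8385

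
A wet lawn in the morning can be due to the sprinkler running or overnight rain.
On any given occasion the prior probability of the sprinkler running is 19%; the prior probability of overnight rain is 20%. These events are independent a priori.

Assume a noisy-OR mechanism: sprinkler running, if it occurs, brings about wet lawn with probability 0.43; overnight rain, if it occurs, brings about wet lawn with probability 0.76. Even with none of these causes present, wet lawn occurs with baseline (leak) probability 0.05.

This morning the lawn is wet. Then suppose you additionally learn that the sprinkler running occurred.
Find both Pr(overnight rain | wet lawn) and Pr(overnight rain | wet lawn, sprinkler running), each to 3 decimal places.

Under noisy-OR, P(wet lawn | causes) = 1 − (1−0.05)·∏(1−qᵢ) over the active causes.
P(wet lawn) = 0.05·0.81·0.8 + 0.772·0.81·0.2 + 0.4585·0.19·0.8 + 0.87004·0.19·0.2 = 0.032400 + 0.125064 + 0.069692 + 0.033062 = 0.260218
Restricting to configurations with overnight rain present: 0.125064 + 0.033062 = 0.158126.
So P(overnight rain | wet lawn) = 0.158126/0.260218 ≈ 0.608.

With the extra evidence:
Enumerate both values of overnight rain and weight by the priors:
  P(wet lawn | sprinkler running) = 0.4585×0.8 + 0.87004×0.2
        = 0.366800 + 0.174008 = 0.540808
Keeping only the overnight rain-present terms gives 0.174008, so
  P(overnight rain | wet lawn, sprinkler running) = 0.174008 / 0.540808 ≈ 0.322
— sprinkler running explains away the evidence for overnight rain.

Pr(overnight rain | wet lawn) ≈ 0.608; Pr(overnight rain | wet lawn, sprinkler running) ≈ 0.322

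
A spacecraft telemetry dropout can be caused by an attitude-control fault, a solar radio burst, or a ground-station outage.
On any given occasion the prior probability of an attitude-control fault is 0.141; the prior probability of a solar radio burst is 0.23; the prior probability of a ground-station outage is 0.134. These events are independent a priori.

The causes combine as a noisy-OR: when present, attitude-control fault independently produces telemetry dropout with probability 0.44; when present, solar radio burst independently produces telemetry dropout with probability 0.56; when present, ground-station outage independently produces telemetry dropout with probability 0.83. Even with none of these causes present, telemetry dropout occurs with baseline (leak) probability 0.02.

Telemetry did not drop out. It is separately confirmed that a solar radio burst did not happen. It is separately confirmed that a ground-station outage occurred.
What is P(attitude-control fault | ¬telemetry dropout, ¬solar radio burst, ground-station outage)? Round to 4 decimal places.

Under noisy-OR, P(telemetry dropout | causes) = 1 − (1−0.02)·∏(1−qᵢ) over the active causes.
P(¬telemetry dropout | ¬solar radio burst, ground-station outage) = 0.1666*0.859 + 0.093296*0.141 = 0.143109 + 0.013155 = 0.156264
Restricting to configurations with attitude-control fault present: 0.093296*0.141 = 0.013155.
P(attitude-control fault | ¬telemetry dropout, ¬solar radio burst, ground-station outage) = 0.013155 / 0.156264 ≈ 0.0842

P(attitude-control fault | ¬telemetry dropout, ¬solar radio burst, ground-station outage) ≈ 0.0842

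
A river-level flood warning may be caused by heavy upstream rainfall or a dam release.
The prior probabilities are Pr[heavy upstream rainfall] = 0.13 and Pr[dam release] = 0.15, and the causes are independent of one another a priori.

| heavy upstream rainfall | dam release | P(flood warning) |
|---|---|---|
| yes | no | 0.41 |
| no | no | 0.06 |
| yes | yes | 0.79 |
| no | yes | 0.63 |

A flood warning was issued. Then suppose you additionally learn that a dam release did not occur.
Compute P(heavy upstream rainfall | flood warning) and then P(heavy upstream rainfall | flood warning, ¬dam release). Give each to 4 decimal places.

P(heavy upstream rainfall | flood warning) ≈ 0.3241; P(heavy upstream rainfall | flood warning, ¬dam release) ≈ 0.5052

Weight on heavy upstream rainfall=true, given the evidence: 0.045305 + 0.015405 = 0.060710
Normalizer over all consistent configurations: 0.06×0.87×0.85 + 0.63×0.87×0.15 + 0.41×0.13×0.85 + 0.79×0.13×0.15 = 0.187295
P(heavy upstream rainfall | flood warning) = 0.060710/0.187295 ≈ 0.3241

Now also conditioning on dam release≠true:
Weight on heavy upstream rainfall=true, given the evidence: 0.41·0.13 = 0.053300
Denominator P(flood warning | ¬dam release): 0.06·0.87 + 0.41·0.13 = 0.105500
Posterior = 0.053300 / 0.105500 ≈ 0.5052
Ruling out dam release raises the posterior on heavy upstream rainfall — the flip side of explaining away.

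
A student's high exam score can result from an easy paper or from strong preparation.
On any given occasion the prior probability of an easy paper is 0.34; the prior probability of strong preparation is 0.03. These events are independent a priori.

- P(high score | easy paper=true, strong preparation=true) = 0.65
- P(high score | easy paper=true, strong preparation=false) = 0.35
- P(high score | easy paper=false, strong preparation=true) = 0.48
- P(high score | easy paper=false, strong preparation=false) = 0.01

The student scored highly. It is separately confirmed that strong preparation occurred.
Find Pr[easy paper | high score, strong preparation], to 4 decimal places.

For the numerator, keep only easy paper=true terms: 0.65·0.34 = 0.221000
Denominator P(high score | strong preparation): 0.48·0.66 + 0.65·0.34 = 0.537800
Posterior = 0.221000 / 0.537800 ≈ 0.4109

Pr[easy paper | high score, strong preparation] ≈ 0.4109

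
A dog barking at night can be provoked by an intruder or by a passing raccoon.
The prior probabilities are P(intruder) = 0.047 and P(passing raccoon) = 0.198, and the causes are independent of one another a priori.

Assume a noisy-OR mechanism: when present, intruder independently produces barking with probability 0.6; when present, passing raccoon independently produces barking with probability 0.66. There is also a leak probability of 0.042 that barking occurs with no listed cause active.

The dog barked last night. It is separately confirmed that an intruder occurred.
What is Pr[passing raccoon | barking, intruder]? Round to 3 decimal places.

Under noisy-OR, P(barking | causes) = 1 − (1−0.042)·∏(1−qᵢ) over the active causes.
Numerator (weight on configurations with passing raccoon): 0.869712×0.198 = 0.172203
The normalizing constant is 0.6168×0.802 + 0.869712×0.198 = 0.666877
P(passing raccoon | barking, intruder) = 0.172203/0.666877 ≈ 0.258

Pr[passing raccoon | barking, intruder] ≈ 0.258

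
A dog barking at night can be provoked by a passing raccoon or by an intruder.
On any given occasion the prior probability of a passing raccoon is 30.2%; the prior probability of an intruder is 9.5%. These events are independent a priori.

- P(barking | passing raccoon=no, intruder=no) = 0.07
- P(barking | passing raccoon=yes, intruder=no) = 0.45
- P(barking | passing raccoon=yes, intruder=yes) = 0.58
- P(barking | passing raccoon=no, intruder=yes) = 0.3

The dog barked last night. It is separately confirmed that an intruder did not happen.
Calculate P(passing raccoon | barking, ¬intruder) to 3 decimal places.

P(passing raccoon | barking, ¬intruder) ≈ 0.736

Numerator (weight on configurations with passing raccoon): 0.45×0.302 = 0.135900
Denominator P(barking | ¬intruder): 0.07×0.698 + 0.45×0.302 = 0.184760
P(passing raccoon | barking, ¬intruder) = 0.135900/0.184760 ≈ 0.736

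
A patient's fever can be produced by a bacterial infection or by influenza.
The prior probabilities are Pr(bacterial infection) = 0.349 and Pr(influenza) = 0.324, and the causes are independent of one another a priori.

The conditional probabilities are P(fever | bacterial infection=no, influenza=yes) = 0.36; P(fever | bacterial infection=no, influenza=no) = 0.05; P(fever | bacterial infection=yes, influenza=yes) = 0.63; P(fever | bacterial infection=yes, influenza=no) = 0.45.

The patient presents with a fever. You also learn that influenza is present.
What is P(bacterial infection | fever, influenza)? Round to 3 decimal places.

Numerator (weight on configurations with bacterial infection): 0.63·0.349 = 0.219870
Denominator P(fever | influenza): 0.36·0.651 + 0.63·0.349 = 0.454230
P(bacterial infection | fever, influenza) = 0.219870/0.454230 ≈ 0.484

P(bacterial infection | fever, influenza) ≈ 0.484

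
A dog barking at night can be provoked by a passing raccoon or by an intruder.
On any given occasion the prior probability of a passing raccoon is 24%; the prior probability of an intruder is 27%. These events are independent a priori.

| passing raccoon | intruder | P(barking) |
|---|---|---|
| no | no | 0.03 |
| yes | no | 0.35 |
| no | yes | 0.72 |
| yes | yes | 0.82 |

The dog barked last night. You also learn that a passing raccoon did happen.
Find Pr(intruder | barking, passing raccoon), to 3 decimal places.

Weight on intruder=true, given the evidence: 0.82*0.27 = 0.221400
Denominator P(barking | passing raccoon): 0.35*0.73 + 0.82*0.27 = 0.476900
Posterior = 0.221400 / 0.476900 ≈ 0.464

Pr(intruder | barking, passing raccoon) ≈ 0.464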